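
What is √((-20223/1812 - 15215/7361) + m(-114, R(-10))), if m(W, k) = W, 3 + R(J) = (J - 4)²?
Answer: I*√2175559238023/130766 ≈ 11.28*I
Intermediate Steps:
R(J) = -3 + (-4 + J)² (R(J) = -3 + (J - 4)² = -3 + (-4 + J)²)
√((-20223/1812 - 15215/7361) + m(-114, R(-10))) = √((-20223/1812 - 15215/7361) - 114) = √((-20223*1/1812 - 15215*1/7361) - 114) = √((-6741/604 - 895/433) - 114) = √(-3459433/261532 - 114) = √(-33274081/261532) = I*√2175559238023/130766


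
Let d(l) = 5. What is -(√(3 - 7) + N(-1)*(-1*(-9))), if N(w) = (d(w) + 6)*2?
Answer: -198 - 2*I ≈ -198.0 - 2.0*I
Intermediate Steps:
N(w) = 22 (N(w) = (5 + 6)*2 = 11*2 = 22)
-(√(3 - 7) + N(-1)*(-1*(-9))) = -(√(3 - 7) + 22*(-1*(-9))) = -(√(-4) + 22*9) = -(2*I + 198) = -(198 + 2*I) = -198 - 2*I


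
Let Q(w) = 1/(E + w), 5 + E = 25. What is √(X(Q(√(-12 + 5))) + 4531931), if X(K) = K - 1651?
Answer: √((90605601 + 4530280*I*√7)/(20 + I*√7)) ≈ 2128.4 - 0.e-6*I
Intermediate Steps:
E = 20 (E = -5 + 25 = 20)
Q(w) = 1/(20 + w)
X(K) = -1651 + K
√(X(Q(√(-12 + 5))) + 4531931) = √((-1651 + 1/(20 + √(-12 + 5))) + 4531931) = √((-1651 + 1/(20 + √(-7))) + 4531931) = √((-1651 + 1/(20 + I*√7)) + 4531931) = √(4530280 + 1/(20 + I*√7))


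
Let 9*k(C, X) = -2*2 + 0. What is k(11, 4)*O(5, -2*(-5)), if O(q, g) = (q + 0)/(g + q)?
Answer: -4/27 ≈ -0.14815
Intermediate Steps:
k(C, X) = -4/9 (k(C, X) = (-2*2 + 0)/9 = (-4 + 0)/9 = (⅑)*(-4) = -4/9)
O(q, g) = q/(g + q)
k(11, 4)*O(5, -2*(-5)) = -20/(9*(-2*(-5) + 5)) = -20/(9*(10 + 5)) = -20/(9*15) = -4/9*⅓ = -4/27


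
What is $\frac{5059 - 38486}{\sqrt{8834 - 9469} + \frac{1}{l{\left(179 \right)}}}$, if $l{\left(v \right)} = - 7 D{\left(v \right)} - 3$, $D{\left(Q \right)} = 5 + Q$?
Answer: $\frac{43154257}{1058342436} + \frac{55712145787 i \sqrt{635}}{1058342436} \approx 0.040775 + 1326.5 i$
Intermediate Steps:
$l{\left(v \right)} = -38 - 7 v$ ($l{\left(v \right)} = - 7 \left(5 + v\right) - 3 = \left(-35 - 7 v\right) - 3 = -38 - 7 v$)
$\frac{5059 - 38486}{\sqrt{8834 - 9469} + \frac{1}{l{\left(179 \right)}}} = \frac{5059 - 38486}{\sqrt{8834 - 9469} + \frac{1}{-38 - 1253}} = - \frac{33427}{\sqrt{-635} + \frac{1}{-38 - 1253}} = - \frac{33427}{i \sqrt{635} + \frac{1}{-1291}} = - \frac{33427}{i \sqrt{635} - \frac{1}{1291}} = - \frac{33427}{- \frac{1}{1291} + i \sqrt{635}}$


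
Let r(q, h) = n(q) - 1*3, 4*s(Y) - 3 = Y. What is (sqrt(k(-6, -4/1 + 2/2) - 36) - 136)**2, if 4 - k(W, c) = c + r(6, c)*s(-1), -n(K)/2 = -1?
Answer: (272 - I*sqrt(114))**2/4 ≈ 18468.0 - 1452.1*I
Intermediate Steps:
s(Y) = 3/4 + Y/4
n(K) = 2 (n(K) = -2*(-1) = 2)
r(q, h) = -1 (r(q, h) = 2 - 1*3 = 2 - 3 = -1)
k(W, c) = 9/2 - c (k(W, c) = 4 - (c - (3/4 + (1/4)*(-1))) = 4 - (c - (3/4 - 1/4)) = 4 - (c - 1*1/2) = 4 - (c - 1/2) = 4 - (-1/2 + c) = 4 + (1/2 - c) = 9/2 - c)
(sqrt(k(-6, -4/1 + 2/2) - 36) - 136)**2 = (sqrt((9/2 - (-4/1 + 2/2)) - 36) - 136)**2 = (sqrt((9/2 - (-4*1 + 2*(1/2))) - 36) - 136)**2 = (sqrt((9/2 - (-4 + 1)) - 36) - 136)**2 = (sqrt((9/2 - 1*(-3)) - 36) - 136)**2 = (sqrt((9/2 + 3) - 36) - 136)**2 = (sqrt(15/2 - 36) - 136)**2 = (sqrt(-57/2) - 136)**2 = (I*sqrt(114)/2 - 136)**2 = (-136 + I*sqrt(114)/2)**2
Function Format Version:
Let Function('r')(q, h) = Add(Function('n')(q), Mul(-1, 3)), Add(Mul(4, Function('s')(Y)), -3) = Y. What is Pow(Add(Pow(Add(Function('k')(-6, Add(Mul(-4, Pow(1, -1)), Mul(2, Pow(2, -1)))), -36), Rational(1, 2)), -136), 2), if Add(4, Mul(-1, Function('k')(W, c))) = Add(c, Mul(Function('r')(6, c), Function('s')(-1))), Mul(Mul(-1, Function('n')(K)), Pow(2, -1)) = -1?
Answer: Mul(Rational(1, 4), Pow(Add(272, Mul(-1, I, Pow(114, Rational(1, 2)))), 2)) ≈ Add(18468., Mul(-1452.1, I))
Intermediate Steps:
Function('s')(Y) = Add(Rational(3, 4), Mul(Rational(1, 4), Y))
Function('n')(K) = 2 (Function('n')(K) = Mul(-2, -1) = 2)
Function('r')(q, h) = -1 (Function('r')(q, h) = Add(2, Mul(-1, 3)) = Add(2, -3) = -1)
Function('k')(W, c) = Add(Rational(9, 2), Mul(-1, c)) (Function('k')(W, c) = Add(4, Mul(-1, Add(c, Mul(-1, Add(Rational(3, 4), Mul(Rational(1, 4), -1)))))) = Add(4, Mul(-1, Add(c, Mul(-1, Add(Rational(3, 4), Rational(-1, 4)))))) = Add(4, Mul(-1, Add(c, Mul(-1, Rational(1, 2))))) = Add(4, Mul(-1, Add(c, Rational(-1, 2)))) = Add(4, Mul(-1, Add(Rational(-1, 2), c))) = Add(4, Add(Rational(1, 2), Mul(-1, c))) = Add(Rational(9, 2), Mul(-1, c)))
Pow(Add(Pow(Add(Function('k')(-6, Add(Mul(-4, Pow(1, -1)), Mul(2, Pow(2, -1)))), -36), Rational(1, 2)), -136), 2) = Pow(Add(Pow(Add(Add(Rational(9, 2), Mul(-1, Add(Mul(-4, Pow(1, -1)), Mul(2, Pow(2, -1))))), -36), Rational(1, 2)), -136), 2) = Pow(Add(Pow(Add(Add(Rational(9, 2), Mul(-1, Add(Mul(-4, 1), Mul(2, Rational(1, 2))))), -36), Rational(1, 2)), -136), 2) = Pow(Add(Pow(Add(Add(Rational(9, 2), Mul(-1, Add(-4, 1))), -36), Rational(1, 2)), -136), 2) = Pow(Add(Pow(Add(Add(Rational(9, 2), Mul(-1, -3)), -36), Rational(1, 2)), -136), 2) = Pow(Add(Pow(Add(Add(Rational(9, 2), 3), -36), Rational(1, 2)), -136), 2) = Pow(Add(Pow(Add(Rational(15, 2), -36), Rational(1, 2)), -136), 2) = Pow(Add(Pow(Rational(-57, 2), Rational(1, 2)), -136), 2) = Pow(Add(Mul(Rational(1, 2), I, Pow(114, Rational(1, 2))), -136), 2) = Pow(Add(-136, Mul(Rational(1, 2), I, Pow(114, Rational(1, 2)))), 2)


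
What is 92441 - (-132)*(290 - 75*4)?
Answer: 91121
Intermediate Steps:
92441 - (-132)*(290 - 75*4) = 92441 - (-132)*(290 - 300) = 92441 - (-132)*(-10) = 92441 - 1*1320 = 92441 - 1320 = 91121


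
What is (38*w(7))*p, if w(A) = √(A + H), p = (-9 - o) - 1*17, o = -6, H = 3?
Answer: -760*√10 ≈ -2403.3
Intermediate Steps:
p = -20 (p = (-9 - 1*(-6)) - 1*17 = (-9 + 6) - 17 = -3 - 17 = -20)
w(A) = √(3 + A) (w(A) = √(A + 3) = √(3 + A))
(38*w(7))*p = (38*√(3 + 7))*(-20) = (38*√10)*(-20) = -760*√10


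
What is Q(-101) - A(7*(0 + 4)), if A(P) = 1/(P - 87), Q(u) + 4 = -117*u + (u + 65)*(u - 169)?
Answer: 1270448/59 ≈ 21533.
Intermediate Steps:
Q(u) = -4 - 117*u + (-169 + u)*(65 + u) (Q(u) = -4 + (-117*u + (u + 65)*(u - 169)) = -4 + (-117*u + (65 + u)*(-169 + u)) = -4 + (-117*u + (-169 + u)*(65 + u)) = -4 - 117*u + (-169 + u)*(65 + u))
A(P) = 1/(-87 + P)
Q(-101) - A(7*(0 + 4)) = (-10989 + (-101)² - 221*(-101)) - 1/(-87 + 7*(0 + 4)) = (-10989 + 10201 + 22321) - 1/(-87 + 7*4) = 21533 - 1/(-87 + 28) = 21533 - 1/(-59) = 21533 - 1*(-1/59) = 21533 + 1/59 = 1270448/59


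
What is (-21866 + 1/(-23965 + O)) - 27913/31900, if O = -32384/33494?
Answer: -279968635918289011/12803321699300 ≈ -21867.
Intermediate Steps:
O = -16192/16747 (O = -32384*1/33494 = -16192/16747 ≈ -0.96686)
(-21866 + 1/(-23965 + O)) - 27913/31900 = (-21866 + 1/(-23965 - 16192/16747)) - 27913/31900 = (-21866 + 1/(-401358047/16747)) - 27913*1/31900 = (-21866 - 16747/401358047) - 27913/31900 = -8776095072449/401358047 - 27913/31900 = -279968635918289011/12803321699300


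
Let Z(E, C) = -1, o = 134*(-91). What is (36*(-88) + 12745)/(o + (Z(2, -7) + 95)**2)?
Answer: -9577/3358 ≈ -2.8520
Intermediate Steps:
o = -12194
(36*(-88) + 12745)/(o + (Z(2, -7) + 95)**2) = (36*(-88) + 12745)/(-12194 + (-1 + 95)**2) = (-3168 + 12745)/(-12194 + 94**2) = 9577/(-12194 + 8836) = 9577/(-3358) = 9577*(-1/3358) = -9577/3358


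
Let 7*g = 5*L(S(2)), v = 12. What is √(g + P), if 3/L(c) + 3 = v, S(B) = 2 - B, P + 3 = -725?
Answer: I*√320943/21 ≈ 26.977*I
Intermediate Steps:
P = -728 (P = -3 - 725 = -728)
L(c) = ⅓ (L(c) = 3/(-3 + 12) = 3/9 = 3*(⅑) = ⅓)
g = 5/21 (g = (5*(⅓))/7 = (⅐)*(5/3) = 5/21 ≈ 0.23810)
√(g + P) = √(5/21 - 728) = √(-15283/21) = I*√320943/21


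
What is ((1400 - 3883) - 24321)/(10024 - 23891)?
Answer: 26804/13867 ≈ 1.9329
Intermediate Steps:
((1400 - 3883) - 24321)/(10024 - 23891) = (-2483 - 24321)/(-13867) = -26804*(-1/13867) = 26804/13867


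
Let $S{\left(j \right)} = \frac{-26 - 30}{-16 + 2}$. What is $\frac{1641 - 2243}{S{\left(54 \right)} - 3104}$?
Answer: $\frac{301}{1550} \approx 0.19419$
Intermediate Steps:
$S{\left(j \right)} = 4$ ($S{\left(j \right)} = - \frac{56}{-14} = \left(-56\right) \left(- \frac{1}{14}\right) = 4$)
$\frac{1641 - 2243}{S{\left(54 \right)} - 3104} = \frac{1641 - 2243}{4 - 3104} = - \frac{602}{-3100} = \left(-602\right) \left(- \frac{1}{3100}\right) = \frac{301}{1550}$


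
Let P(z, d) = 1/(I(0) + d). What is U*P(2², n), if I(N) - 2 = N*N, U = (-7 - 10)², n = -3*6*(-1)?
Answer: 289/20 ≈ 14.450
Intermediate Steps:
n = 18 (n = -18*(-1) = 18)
U = 289 (U = (-17)² = 289)
I(N) = 2 + N² (I(N) = 2 + N*N = 2 + N²)
P(z, d) = 1/(2 + d) (P(z, d) = 1/((2 + 0²) + d) = 1/((2 + 0) + d) = 1/(2 + d))
U*P(2², n) = 289/(2 + 18) = 289/20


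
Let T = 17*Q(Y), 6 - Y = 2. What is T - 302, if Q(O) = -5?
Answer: -387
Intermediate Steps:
Y = 4 (Y = 6 - 1*2 = 6 - 2 = 4)
T = -85 (T = 17*(-5) = -85)
T - 302 = -85 - 302 = -387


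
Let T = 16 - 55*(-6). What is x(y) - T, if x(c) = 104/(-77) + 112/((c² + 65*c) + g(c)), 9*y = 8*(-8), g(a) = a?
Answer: -56745179/163240 ≈ -347.62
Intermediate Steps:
y = -64/9 (y = (8*(-8))/9 = (⅑)*(-64) = -64/9 ≈ -7.1111)
T = 346 (T = 16 + 330 = 346)
x(c) = -104/77 + 112/(c² + 66*c) (x(c) = 104/(-77) + 112/((c² + 65*c) + c) = 104*(-1/77) + 112/(c² + 66*c) = -104/77 + 112/(c² + 66*c))
x(y) - T = 8*(1078 - 858*(-64/9) - 13*(-64/9)²)/(77*(-64/9)*(66 - 64/9)) - 1*346 = (8/77)*(-9/64)*(1078 + 18304/3 - 13*4096/81)/(530/9) - 346 = (8/77)*(-9/64)*(9/530)*(1078 + 18304/3 - 53248/81) - 346 = (8/77)*(-9/64)*(9/530)*(528278/81) - 346 = -264139/163240 - 346 = -56745179/163240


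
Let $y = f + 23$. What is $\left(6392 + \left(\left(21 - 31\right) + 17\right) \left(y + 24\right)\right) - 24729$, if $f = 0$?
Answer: $-18008$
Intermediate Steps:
$y = 23$ ($y = 0 + 23 = 23$)
$\left(6392 + \left(\left(21 - 31\right) + 17\right) \left(y + 24\right)\right) - 24729 = \left(6392 + \left(\left(21 - 31\right) + 17\right) \left(23 + 24\right)\right) - 24729 = \left(6392 + \left(-10 + 17\right) 47\right) - 24729 = \left(6392 + 7 \cdot 47\right) - 24729 = \left(6392 + 329\right) - 24729 = 6721 - 24729 = -18008$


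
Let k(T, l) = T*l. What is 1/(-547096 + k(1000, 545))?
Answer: -1/2096 ≈ -0.00047710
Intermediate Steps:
1/(-547096 + k(1000, 545)) = 1/(-547096 + 1000*545) = 1/(-547096 + 545000) = 1/(-2096) = -1/2096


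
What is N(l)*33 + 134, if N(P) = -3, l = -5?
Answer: 35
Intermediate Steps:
N(l)*33 + 134 = -3*33 + 134 = -99 + 134 = 35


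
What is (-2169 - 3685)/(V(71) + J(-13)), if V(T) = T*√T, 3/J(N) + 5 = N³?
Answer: -4296836/192826698715 - 223925311304*√71/192826698715 ≈ -9.7851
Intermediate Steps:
J(N) = 3/(-5 + N³)
V(T) = T^(3/2)
(-2169 - 3685)/(V(71) + J(-13)) = (-2169 - 3685)/(71^(3/2) + 3/(-5 + (-13)³)) = -5854/(71*√71 + 3/(-5 - 2197)) = -5854/(71*√71 + 3/(-2202)) = -5854/(71*√71 + 3*(-1/2202)) = -5854/(71*√71 - 1/734) = -5854/(-1/734 + 71*√71)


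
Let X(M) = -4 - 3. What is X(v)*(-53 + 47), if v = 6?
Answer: 42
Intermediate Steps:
X(M) = -7
X(v)*(-53 + 47) = -7*(-53 + 47) = -7*(-6) = 42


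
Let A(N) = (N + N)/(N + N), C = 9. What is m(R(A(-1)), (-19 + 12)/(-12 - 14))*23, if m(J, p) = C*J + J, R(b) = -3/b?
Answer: -690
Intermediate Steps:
A(N) = 1 (A(N) = (2*N)/((2*N)) = (2*N)*(1/(2*N)) = 1)
m(J, p) = 10*J (m(J, p) = 9*J + J = 10*J)
m(R(A(-1)), (-19 + 12)/(-12 - 14))*23 = (10*(-3/1))*23 = (10*(-3*1))*23 = (10*(-3))*23 = -30*23 = -690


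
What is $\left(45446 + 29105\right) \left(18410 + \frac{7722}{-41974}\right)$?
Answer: $\frac{28804031977759}{20987} \approx 1.3725 \cdot 10^{9}$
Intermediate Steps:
$\left(45446 + 29105\right) \left(18410 + \frac{7722}{-41974}\right) = 74551 \left(18410 + 7722 \left(- \frac{1}{41974}\right)\right) = 74551 \left(18410 - \frac{3861}{20987}\right) = 74551 \cdot \frac{386366809}{20987} = \frac{28804031977759}{20987}$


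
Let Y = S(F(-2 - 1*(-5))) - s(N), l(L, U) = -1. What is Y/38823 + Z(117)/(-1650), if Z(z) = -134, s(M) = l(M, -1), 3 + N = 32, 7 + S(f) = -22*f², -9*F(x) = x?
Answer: 7782523/96086925 ≈ 0.080995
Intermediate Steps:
F(x) = -x/9
S(f) = -7 - 22*f²
N = 29 (N = -3 + 32 = 29)
s(M) = -1
Y = -76/9 (Y = (-7 - 22*(-2 - 1*(-5))²/81) - 1*(-1) = (-7 - 22*(-2 + 5)²/81) + 1 = (-7 - 22*(-⅑*3)²) + 1 = (-7 - 22*(-⅓)²) + 1 = (-7 - 22*⅑) + 1 = (-7 - 22/9) + 1 = -85/9 + 1 = -76/9 ≈ -8.4444)
Y/38823 + Z(117)/(-1650) = -76/9/38823 - 134/(-1650) = -76/9*1/38823 - 134*(-1/1650) = -76/349407 + 67/825 = 7782523/96086925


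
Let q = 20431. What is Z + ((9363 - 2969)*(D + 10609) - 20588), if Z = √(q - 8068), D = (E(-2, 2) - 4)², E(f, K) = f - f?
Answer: 67915662 + √12363 ≈ 6.7916e+7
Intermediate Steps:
E(f, K) = 0
D = 16 (D = (0 - 4)² = (-4)² = 16)
Z = √12363 (Z = √(20431 - 8068) = √12363 ≈ 111.19)
Z + ((9363 - 2969)*(D + 10609) - 20588) = √12363 + ((9363 - 2969)*(16 + 10609) - 20588) = √12363 + (6394*10625 - 20588) = √12363 + (67936250 - 20588) = √12363 + 67915662 = 67915662 + √12363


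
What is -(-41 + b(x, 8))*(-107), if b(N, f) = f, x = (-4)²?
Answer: -3531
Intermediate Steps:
x = 16
-(-41 + b(x, 8))*(-107) = -(-41 + 8)*(-107) = -(-33)*(-107) = -1*3531 = -3531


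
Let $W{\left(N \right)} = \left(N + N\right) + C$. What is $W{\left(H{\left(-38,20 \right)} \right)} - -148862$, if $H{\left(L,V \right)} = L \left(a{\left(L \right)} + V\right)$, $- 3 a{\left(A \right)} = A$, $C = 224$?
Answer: $\frac{439810}{3} \approx 1.466 \cdot 10^{5}$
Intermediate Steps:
$a{\left(A \right)} = - \frac{A}{3}$
$H{\left(L,V \right)} = L \left(V - \frac{L}{3}\right)$ ($H{\left(L,V \right)} = L \left(- \frac{L}{3} + V\right) = L \left(V - \frac{L}{3}\right)$)
$W{\left(N \right)} = 224 + 2 N$ ($W{\left(N \right)} = \left(N + N\right) + 224 = 2 N + 224 = 224 + 2 N$)
$W{\left(H{\left(-38,20 \right)} \right)} - -148862 = \left(224 + 2 \cdot \frac{1}{3} \left(-38\right) \left(\left(-1\right) \left(-38\right) + 3 \cdot 20\right)\right) - -148862 = \left(224 + 2 \cdot \frac{1}{3} \left(-38\right) \left(38 + 60\right)\right) + 148862 = \left(224 + 2 \cdot \frac{1}{3} \left(-38\right) 98\right) + 148862 = \left(224 + 2 \left(- \frac{3724}{3}\right)\right) + 148862 = \left(224 - \frac{7448}{3}\right) + 148862 = - \frac{6776}{3} + 148862 = \frac{439810}{3}$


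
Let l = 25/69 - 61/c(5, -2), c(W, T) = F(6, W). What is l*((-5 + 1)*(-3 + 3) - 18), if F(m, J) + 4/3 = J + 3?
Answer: 36381/230 ≈ 158.18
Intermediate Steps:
F(m, J) = 5/3 + J (F(m, J) = -4/3 + (J + 3) = -4/3 + (3 + J) = 5/3 + J)
c(W, T) = 5/3 + W
l = -12127/1380 (l = 25/69 - 61/(5/3 + 5) = 25*(1/69) - 61/20/3 = 25/69 - 61*3/20 = 25/69 - 183/20 = -12127/1380 ≈ -8.7877)
l*((-5 + 1)*(-3 + 3) - 18) = -12127*((-5 + 1)*(-3 + 3) - 18)/1380 = -12127*(-4*0 - 18)/1380 = -12127*(0 - 18)/1380 = -12127/1380*(-18) = 36381/230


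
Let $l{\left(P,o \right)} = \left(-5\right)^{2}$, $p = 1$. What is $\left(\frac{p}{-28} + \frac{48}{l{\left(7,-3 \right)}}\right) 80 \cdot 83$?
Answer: $\frac{437908}{35} \approx 12512.0$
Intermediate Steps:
$l{\left(P,o \right)} = 25$
$\left(\frac{p}{-28} + \frac{48}{l{\left(7,-3 \right)}}\right) 80 \cdot 83 = \left(1 \frac{1}{-28} + \frac{48}{25}\right) 80 \cdot 83 = \left(1 \left(- \frac{1}{28}\right) + 48 \cdot \frac{1}{25}\right) 80 \cdot 83 = \left(- \frac{1}{28} + \frac{48}{25}\right) 80 \cdot 83 = \frac{1319}{700} \cdot 80 \cdot 83 = \frac{5276}{35} \cdot 83 = \frac{437908}{35}$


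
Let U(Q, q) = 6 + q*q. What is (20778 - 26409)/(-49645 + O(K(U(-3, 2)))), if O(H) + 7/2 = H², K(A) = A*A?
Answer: 11262/79297 ≈ 0.14202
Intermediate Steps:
U(Q, q) = 6 + q²
K(A) = A²
O(H) = -7/2 + H²
(20778 - 26409)/(-49645 + O(K(U(-3, 2)))) = (20778 - 26409)/(-49645 + (-7/2 + ((6 + 2²)²)²)) = -5631/(-49645 + (-7/2 + ((6 + 4)²)²)) = -5631/(-49645 + (-7/2 + (10²)²)) = -5631/(-49645 + (-7/2 + 100²)) = -5631/(-49645 + (-7/2 + 10000)) = -5631/(-49645 + 19993/2) = -5631/(-79297/2) = -5631*(-2/79297) = 11262/79297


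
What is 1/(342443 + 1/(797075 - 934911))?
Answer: 137836/47200973347 ≈ 2.9202e-6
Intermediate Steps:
1/(342443 + 1/(797075 - 934911)) = 1/(342443 + 1/(-137836)) = 1/(342443 - 1/137836) = 1/(47200973347/137836) = 137836/47200973347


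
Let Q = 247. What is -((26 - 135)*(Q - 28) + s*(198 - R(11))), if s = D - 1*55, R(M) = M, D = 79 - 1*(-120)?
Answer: -3057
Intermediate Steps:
D = 199 (D = 79 + 120 = 199)
s = 144 (s = 199 - 1*55 = 199 - 55 = 144)
-((26 - 135)*(Q - 28) + s*(198 - R(11))) = -((26 - 135)*(247 - 28) + 144*(198 - 1*11)) = -(-109*219 + 144*(198 - 11)) = -(-23871 + 144*187) = -(-23871 + 26928) = -1*3057 = -3057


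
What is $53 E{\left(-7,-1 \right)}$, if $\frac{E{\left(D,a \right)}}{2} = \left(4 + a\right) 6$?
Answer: $1908$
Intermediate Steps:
$E{\left(D,a \right)} = 48 + 12 a$ ($E{\left(D,a \right)} = 2 \left(4 + a\right) 6 = 2 \left(24 + 6 a\right) = 48 + 12 a$)
$53 E{\left(-7,-1 \right)} = 53 \left(48 + 12 \left(-1\right)\right) = 53 \left(48 - 12\right) = 53 \cdot 36 = 1908$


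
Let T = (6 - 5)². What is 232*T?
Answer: 232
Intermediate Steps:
T = 1 (T = 1² = 1)
232*T = 232*1 = 232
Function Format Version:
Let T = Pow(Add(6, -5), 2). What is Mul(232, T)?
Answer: 232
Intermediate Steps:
T = 1 (T = Pow(1, 2) = 1)
Mul(232, T) = Mul(232, 1) = 232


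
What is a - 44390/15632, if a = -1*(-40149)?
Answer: 313782389/7816 ≈ 40146.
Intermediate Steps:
a = 40149
a - 44390/15632 = 40149 - 44390/15632 = 40149 - 1*22195/7816 = 40149 - 22195/7816 = 313782389/7816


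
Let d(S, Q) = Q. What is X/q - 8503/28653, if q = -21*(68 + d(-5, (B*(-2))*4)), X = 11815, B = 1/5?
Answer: -194662099/22196524 ≈ -8.7699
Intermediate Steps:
B = 1/5 ≈ 0.20000
q = -6972/5 (q = -21*(68 + ((1/5)*(-2))*4) = -21*(68 - 2/5*4) = -21*(68 - 8/5) = -21*332/5 = -6972/5 ≈ -1394.4)
X/q - 8503/28653 = 11815/(-6972/5) - 8503/28653 = 11815*(-5/6972) - 8503*1/28653 = -59075/6972 - 8503/28653 = -194662099/22196524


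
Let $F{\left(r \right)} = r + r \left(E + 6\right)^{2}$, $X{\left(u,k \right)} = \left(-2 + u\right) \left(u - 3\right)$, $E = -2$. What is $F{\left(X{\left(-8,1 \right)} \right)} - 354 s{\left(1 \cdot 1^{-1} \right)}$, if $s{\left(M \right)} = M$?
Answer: $1516$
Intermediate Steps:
$X{\left(u,k \right)} = \left(-3 + u\right) \left(-2 + u\right)$ ($X{\left(u,k \right)} = \left(-2 + u\right) \left(-3 + u\right) = \left(-3 + u\right) \left(-2 + u\right)$)
$F{\left(r \right)} = 17 r$ ($F{\left(r \right)} = r + r \left(-2 + 6\right)^{2} = r + r 4^{2} = r + r 16 = r + 16 r = 17 r$)
$F{\left(X{\left(-8,1 \right)} \right)} - 354 s{\left(1 \cdot 1^{-1} \right)} = 17 \left(6 + \left(-8\right)^{2} - -40\right) - 354 \cdot 1 \cdot 1^{-1} = 17 \left(6 + 64 + 40\right) - 354 \cdot 1 \cdot 1 = 17 \cdot 110 - 354 = 1870 - 354 = 1516$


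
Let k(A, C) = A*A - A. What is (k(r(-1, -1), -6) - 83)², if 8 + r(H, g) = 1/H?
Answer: 49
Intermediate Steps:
r(H, g) = -8 + 1/H
k(A, C) = A² - A
(k(r(-1, -1), -6) - 83)² = ((-8 + 1/(-1))*(-1 + (-8 + 1/(-1))) - 83)² = ((-8 - 1)*(-1 + (-8 - 1)) - 83)² = (-9*(-1 - 9) - 83)² = (-9*(-10) - 83)² = (90 - 83)² = 7² = 49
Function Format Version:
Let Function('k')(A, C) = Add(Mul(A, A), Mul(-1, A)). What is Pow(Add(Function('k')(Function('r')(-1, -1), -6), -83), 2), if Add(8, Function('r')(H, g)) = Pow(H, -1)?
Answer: 49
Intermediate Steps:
Function('r')(H, g) = Add(-8, Pow(H, -1))
Function('k')(A, C) = Add(Pow(A, 2), Mul(-1, A))
Pow(Add(Function('k')(Function('r')(-1, -1), -6), -83), 2) = Pow(Add(Mul(Add(-8, Pow(-1, -1)), Add(-1, Add(-8, Pow(-1, -1)))), -83), 2) = Pow(Add(Mul(Add(-8, -1), Add(-1, Add(-8, -1))), -83), 2) = Pow(Add(Mul(-9, Add(-1, -9)), -83), 2) = Pow(Add(Mul(-9, -10), -83), 2) = Pow(Add(90, -83), 2) = Pow(7, 2) = 49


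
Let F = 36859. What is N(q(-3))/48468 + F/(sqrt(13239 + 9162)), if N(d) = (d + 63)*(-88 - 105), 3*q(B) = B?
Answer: -5983/24234 + 36859*sqrt(2489)/7467 ≈ 246.02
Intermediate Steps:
q(B) = B/3
N(d) = -12159 - 193*d (N(d) = (63 + d)*(-193) = -12159 - 193*d)
N(q(-3))/48468 + F/(sqrt(13239 + 9162)) = (-12159 - 193*(-3)/3)/48468 + 36859/(sqrt(13239 + 9162)) = (-12159 - 193*(-1))*(1/48468) + 36859/(sqrt(22401)) = (-12159 + 193)*(1/48468) + 36859/((3*sqrt(2489))) = -11966*1/48468 + 36859*(sqrt(2489)/7467) = -5983/24234 + 36859*sqrt(2489)/7467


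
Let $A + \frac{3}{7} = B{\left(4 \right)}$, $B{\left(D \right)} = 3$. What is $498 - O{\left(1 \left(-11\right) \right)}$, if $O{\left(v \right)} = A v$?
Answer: $\frac{3684}{7} \approx 526.29$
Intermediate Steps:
$A = \frac{18}{7}$ ($A = - \frac{3}{7} + 3 = \frac{18}{7} \approx 2.5714$)
$O{\left(v \right)} = \frac{18 v}{7}$
$498 - O{\left(1 \left(-11\right) \right)} = 498 - \frac{18 \cdot 1 \left(-11\right)}{7} = 498 - \frac{18}{7} \left(-11\right) = 498 - - \frac{198}{7} = 498 + \frac{198}{7} = \frac{3684}{7}$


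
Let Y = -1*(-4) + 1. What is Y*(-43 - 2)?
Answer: -225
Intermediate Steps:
Y = 5 (Y = 4 + 1 = 5)
Y*(-43 - 2) = 5*(-43 - 2) = 5*(-45) = -225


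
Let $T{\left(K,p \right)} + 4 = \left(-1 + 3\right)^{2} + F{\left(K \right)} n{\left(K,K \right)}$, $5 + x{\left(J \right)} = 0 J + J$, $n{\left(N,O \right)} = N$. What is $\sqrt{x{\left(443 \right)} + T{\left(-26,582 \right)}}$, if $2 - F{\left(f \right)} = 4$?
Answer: $7 \sqrt{10} \approx 22.136$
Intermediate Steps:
$F{\left(f \right)} = -2$ ($F{\left(f \right)} = 2 - 4 = -2$)
$x{\left(J \right)} = -5 + J$ ($x{\left(J \right)} = -5 + \left(0 J + J\right) = -5 + \left(0 + J\right) = -5 + J$)
$T{\left(K,p \right)} = - 2 K$ ($T{\left(K,p \right)} = -4 - \left(- \left(-1 + 3\right)^{2} + 2 K\right) = -4 - \left(-4 + 2 K\right) = - 2 K$)
$\sqrt{x{\left(443 \right)} + T{\left(-26,582 \right)}} = \sqrt{\left(-5 + 443\right) - -52} = \sqrt{438 + 52} = \sqrt{490} = 7 \sqrt{10}$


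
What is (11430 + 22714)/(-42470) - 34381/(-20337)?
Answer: 382887271/431856195 ≈ 0.88661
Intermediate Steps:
(11430 + 22714)/(-42470) - 34381/(-20337) = 34144*(-1/42470) - 34381*(-1/20337) = -17072/21235 + 34381/20337 = 382887271/431856195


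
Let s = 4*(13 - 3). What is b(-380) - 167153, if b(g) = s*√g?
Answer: -167153 + 80*I*√95 ≈ -1.6715e+5 + 779.74*I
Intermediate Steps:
s = 40 (s = 4*10 = 40)
b(g) = 40*√g
b(-380) - 167153 = 40*√(-380) - 167153 = 40*(2*I*√95) - 167153 = 80*I*√95 - 167153 = -167153 + 80*I*√95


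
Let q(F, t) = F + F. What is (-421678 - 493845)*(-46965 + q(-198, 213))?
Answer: 43360084803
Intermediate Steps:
q(F, t) = 2*F
(-421678 - 493845)*(-46965 + q(-198, 213)) = (-421678 - 493845)*(-46965 + 2*(-198)) = -915523*(-46965 - 396) = -915523*(-47361) = 43360084803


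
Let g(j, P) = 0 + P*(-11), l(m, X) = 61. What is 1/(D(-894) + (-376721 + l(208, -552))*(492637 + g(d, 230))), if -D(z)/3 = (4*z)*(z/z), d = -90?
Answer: -1/184603691892 ≈ -5.4170e-12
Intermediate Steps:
g(j, P) = -11*P (g(j, P) = 0 - 11*P = -11*P)
D(z) = -12*z (D(z) = -3*4*z*z/z = -3*4*z = -12*z)
1/(D(-894) + (-376721 + l(208, -552))*(492637 + g(d, 230))) = 1/(-12*(-894) + (-376721 + 61)*(492637 - 11*230)) = 1/(10728 - 376660*(492637 - 2530)) = 1/(10728 - 376660*490107) = 1/(10728 - 184603702620) = 1/(-184603691892) = -1/184603691892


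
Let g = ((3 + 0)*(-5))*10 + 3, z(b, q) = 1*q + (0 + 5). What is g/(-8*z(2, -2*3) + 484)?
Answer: -49/164 ≈ -0.29878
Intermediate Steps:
z(b, q) = 5 + q (z(b, q) = q + 5 = 5 + q)
g = -147 (g = (3*(-5))*10 + 3 = -15*10 + 3 = -150 + 3 = -147)
g/(-8*z(2, -2*3) + 484) = -147/(-8*(5 - 2*3) + 484) = -147/(-8*(5 - 6) + 484) = -147/(-8*(-1) + 484) = -147/(8 + 484) = -147/492 = -147*1/492 = -49/164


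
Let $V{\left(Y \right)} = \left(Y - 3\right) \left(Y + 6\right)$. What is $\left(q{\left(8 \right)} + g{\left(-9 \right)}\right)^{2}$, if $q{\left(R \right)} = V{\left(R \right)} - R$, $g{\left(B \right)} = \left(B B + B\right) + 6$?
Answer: $19600$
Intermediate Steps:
$V{\left(Y \right)} = \left(-3 + Y\right) \left(6 + Y\right)$
$g{\left(B \right)} = 6 + B + B^{2}$ ($g{\left(B \right)} = \left(B^{2} + B\right) + 6 = \left(B + B^{2}\right) + 6 = 6 + B + B^{2}$)
$q{\left(R \right)} = -18 + R^{2} + 2 R$ ($q{\left(R \right)} = \left(-18 + R^{2} + 3 R\right) - R = -18 + R^{2} + 2 R$)
$\left(q{\left(8 \right)} + g{\left(-9 \right)}\right)^{2} = \left(\left(-18 + 8^{2} + 2 \cdot 8\right) + \left(6 - 9 + \left(-9\right)^{2}\right)\right)^{2} = \left(\left(-18 + 64 + 16\right) + \left(6 - 9 + 81\right)\right)^{2} = \left(62 + 78\right)^{2} = 140^{2} = 19600$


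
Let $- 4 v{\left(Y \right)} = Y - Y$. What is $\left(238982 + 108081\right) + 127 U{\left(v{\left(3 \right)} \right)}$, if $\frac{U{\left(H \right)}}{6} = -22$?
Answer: $330299$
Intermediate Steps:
$v{\left(Y \right)} = 0$ ($v{\left(Y \right)} = - \frac{Y - Y}{4} = \left(- \frac{1}{4}\right) 0 = 0$)
$U{\left(H \right)} = -132$ ($U{\left(H \right)} = 6 \left(-22\right) = -132$)
$\left(238982 + 108081\right) + 127 U{\left(v{\left(3 \right)} \right)} = \left(238982 + 108081\right) + 127 \left(-132\right) = 347063 - 16764 = 330299$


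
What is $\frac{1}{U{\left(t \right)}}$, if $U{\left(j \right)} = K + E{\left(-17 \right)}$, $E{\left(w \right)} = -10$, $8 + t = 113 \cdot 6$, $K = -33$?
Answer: $- \frac{1}{43} \approx -0.023256$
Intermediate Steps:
$t = 670$ ($t = -8 + 113 \cdot 6 = -8 + 678 = 670$)
$U{\left(j \right)} = -43$ ($U{\left(j \right)} = -33 - 10 = -43$)
$\frac{1}{U{\left(t \right)}} = \frac{1}{-43} = - \frac{1}{43}$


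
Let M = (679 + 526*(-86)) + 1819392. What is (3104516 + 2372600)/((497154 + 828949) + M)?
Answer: 2738558/1550469 ≈ 1.7663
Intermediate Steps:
M = 1774835 (M = (679 - 45236) + 1819392 = -44557 + 1819392 = 1774835)
(3104516 + 2372600)/((497154 + 828949) + M) = (3104516 + 2372600)/((497154 + 828949) + 1774835) = 5477116/(1326103 + 1774835) = 5477116/3100938 = 5477116*(1/3100938) = 2738558/1550469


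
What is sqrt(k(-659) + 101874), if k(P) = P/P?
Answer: 25*sqrt(163) ≈ 319.18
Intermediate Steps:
k(P) = 1
sqrt(k(-659) + 101874) = sqrt(1 + 101874) = sqrt(101875) = 25*sqrt(163)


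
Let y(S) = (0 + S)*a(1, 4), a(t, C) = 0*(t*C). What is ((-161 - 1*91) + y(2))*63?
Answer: -15876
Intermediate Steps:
a(t, C) = 0 (a(t, C) = 0*(C*t) = 0)
y(S) = 0 (y(S) = (0 + S)*0 = S*0 = 0)
((-161 - 1*91) + y(2))*63 = ((-161 - 1*91) + 0)*63 = ((-161 - 91) + 0)*63 = (-252 + 0)*63 = -252*63 = -15876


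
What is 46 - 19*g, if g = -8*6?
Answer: 958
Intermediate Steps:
g = -48
46 - 19*g = 46 - 19*(-48) = 46 + 912 = 958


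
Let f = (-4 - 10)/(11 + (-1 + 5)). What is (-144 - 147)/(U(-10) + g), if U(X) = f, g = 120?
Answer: -4365/1786 ≈ -2.4440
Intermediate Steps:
f = -14/15 (f = -14/(11 + 4) = -14/15 ≈ -0.93333)
U(X) = -14/15
(-144 - 147)/(U(-10) + g) = (-144 - 147)/(-14/15 + 120) = -291/1786/15 = -291*15/1786 = -4365/1786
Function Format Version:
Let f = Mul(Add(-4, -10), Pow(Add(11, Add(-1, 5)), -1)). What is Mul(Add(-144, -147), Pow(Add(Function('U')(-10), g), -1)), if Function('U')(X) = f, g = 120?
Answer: Rational(-4365, 1786) ≈ -2.4440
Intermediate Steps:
f = Rational(-14, 15) (f = Mul(-14, Pow(Add(11, 4), -1)) = Mul(-14, Pow(15, -1)) = Mul(-14, Rational(1, 15)) = Rational(-14, 15) ≈ -0.93333)
Function('U')(X) = Rational(-14, 15)
Mul(Add(-144, -147), Pow(Add(Function('U')(-10), g), -1)) = Mul(Add(-144, -147), Pow(Add(Rational(-14, 15), 120), -1)) = Mul(-291, Pow(Rational(1786, 15), -1)) = Mul(-291, Rational(15, 1786)) = Rational(-4365, 1786)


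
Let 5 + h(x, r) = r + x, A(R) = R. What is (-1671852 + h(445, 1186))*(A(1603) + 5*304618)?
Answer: -2546581890618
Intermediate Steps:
h(x, r) = -5 + r + x (h(x, r) = -5 + (r + x) = -5 + r + x)
(-1671852 + h(445, 1186))*(A(1603) + 5*304618) = (-1671852 + (-5 + 1186 + 445))*(1603 + 5*304618) = (-1671852 + 1626)*(1603 + 1523090) = -1670226*1524693 = -2546581890618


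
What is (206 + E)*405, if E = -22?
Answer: 74520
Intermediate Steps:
(206 + E)*405 = (206 - 22)*405 = 184*405 = 74520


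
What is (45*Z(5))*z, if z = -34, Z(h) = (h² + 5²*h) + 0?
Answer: -229500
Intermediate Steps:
Z(h) = h² + 25*h (Z(h) = (h² + 25*h) + 0 = h² + 25*h)
(45*Z(5))*z = (45*(5*(25 + 5)))*(-34) = (45*(5*30))*(-34) = (45*150)*(-34) = 6750*(-34) = -229500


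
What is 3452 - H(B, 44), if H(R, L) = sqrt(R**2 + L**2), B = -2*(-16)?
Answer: 3452 - 4*sqrt(185) ≈ 3397.6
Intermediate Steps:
B = 32
H(R, L) = sqrt(L**2 + R**2)
3452 - H(B, 44) = 3452 - sqrt(44**2 + 32**2) = 3452 - sqrt(1936 + 1024) = 3452 - sqrt(2960) = 3452 - 4*sqrt(185)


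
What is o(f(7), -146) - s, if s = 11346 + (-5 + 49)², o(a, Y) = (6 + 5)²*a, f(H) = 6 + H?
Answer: -11709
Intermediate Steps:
o(a, Y) = 121*a (o(a, Y) = 11²*a = 121*a)
s = 13282 (s = 11346 + 44² = 11346 + 1936 = 13282)
o(f(7), -146) - s = 121*(6 + 7) - 1*13282 = 121*13 - 13282 = 1573 - 13282 = -11709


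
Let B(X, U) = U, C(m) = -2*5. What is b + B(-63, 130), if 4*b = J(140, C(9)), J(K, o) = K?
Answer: 165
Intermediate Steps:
C(m) = -10
b = 35 (b = (1/4)*140 = 35)
b + B(-63, 130) = 35 + 130 = 165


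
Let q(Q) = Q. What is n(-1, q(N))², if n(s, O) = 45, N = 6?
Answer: 2025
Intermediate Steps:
n(-1, q(N))² = 45² = 2025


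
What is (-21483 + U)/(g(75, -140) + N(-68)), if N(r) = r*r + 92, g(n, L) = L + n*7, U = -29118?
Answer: -50601/5101 ≈ -9.9198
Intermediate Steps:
g(n, L) = L + 7*n
N(r) = 92 + r**2 (N(r) = r**2 + 92 = 92 + r**2)
(-21483 + U)/(g(75, -140) + N(-68)) = (-21483 - 29118)/((-140 + 7*75) + (92 + (-68)**2)) = -50601/((-140 + 525) + (92 + 4624)) = -50601/(385 + 4716) = -50601/5101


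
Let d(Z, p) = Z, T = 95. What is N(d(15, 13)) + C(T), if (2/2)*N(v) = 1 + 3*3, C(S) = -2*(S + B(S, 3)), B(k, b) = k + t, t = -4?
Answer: -362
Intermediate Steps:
B(k, b) = -4 + k (B(k, b) = k - 4 = -4 + k)
C(S) = 8 - 4*S (C(S) = -2*(S + (-4 + S)) = -2*(-4 + 2*S) = 8 - 4*S)
N(v) = 10 (N(v) = 1 + 3*3 = 1 + 9 = 10)
N(d(15, 13)) + C(T) = 10 + (8 - 4*95) = 10 + (8 - 380) = 10 - 372 = -362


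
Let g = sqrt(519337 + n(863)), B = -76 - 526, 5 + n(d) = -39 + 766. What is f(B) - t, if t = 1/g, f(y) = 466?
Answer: 466 - sqrt(520059)/520059 ≈ 466.00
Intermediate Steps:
n(d) = 722 (n(d) = -5 + (-39 + 766) = -5 + 727 = 722)
B = -602
g = sqrt(520059) (g = sqrt(519337 + 722) = sqrt(520059) ≈ 721.15)
t = sqrt(520059)/520059 (t = 1/(sqrt(520059)) = sqrt(520059)/520059 ≈ 0.0013867)
f(B) - t = 466 - sqrt(520059)/520059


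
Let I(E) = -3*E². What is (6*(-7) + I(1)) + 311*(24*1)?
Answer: 7419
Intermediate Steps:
(6*(-7) + I(1)) + 311*(24*1) = (6*(-7) - 3*1²) + 311*(24*1) = (-42 - 3*1) + 311*24 = (-42 - 3) + 7464 = -45 + 7464 = 7419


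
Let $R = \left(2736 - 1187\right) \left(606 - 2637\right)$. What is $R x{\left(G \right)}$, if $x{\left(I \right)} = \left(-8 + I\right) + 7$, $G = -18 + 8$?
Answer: $34606209$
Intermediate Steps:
$G = -10$
$R = -3146019$ ($R = 1549 \left(-2031\right) = -3146019$)
$x{\left(I \right)} = -1 + I$
$R x{\left(G \right)} = - 3146019 \left(-1 - 10\right) = \left(-3146019\right) \left(-11\right) = 34606209$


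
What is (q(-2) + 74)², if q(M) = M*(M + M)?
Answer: 6724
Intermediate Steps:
q(M) = 2*M² (q(M) = M*(2*M) = 2*M²)
(q(-2) + 74)² = (2*(-2)² + 74)² = (2*4 + 74)² = (8 + 74)² = 82² = 6724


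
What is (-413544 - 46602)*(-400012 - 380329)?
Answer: 359070789786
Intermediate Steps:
(-413544 - 46602)*(-400012 - 380329) = -460146*(-780341) = 359070789786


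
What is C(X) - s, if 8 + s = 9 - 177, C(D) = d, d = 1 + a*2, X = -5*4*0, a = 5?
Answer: 187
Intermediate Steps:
X = 0 (X = -20*0 = 0)
d = 11 (d = 1 + 5*2 = 1 + 10 = 11)
C(D) = 11
s = -176 (s = -8 + (9 - 177) = -8 - 168 = -176)
C(X) - s = 11 - 1*(-176) = 11 + 176 = 187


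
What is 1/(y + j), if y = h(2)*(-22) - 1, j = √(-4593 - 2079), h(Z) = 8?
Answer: -59/12667 - 4*I*√417/38001 ≈ -0.0046578 - 0.0021495*I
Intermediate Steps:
j = 4*I*√417 (j = √(-6672) = 4*I*√417 ≈ 81.682*I)
y = -177 (y = 8*(-22) - 1 = -176 - 1 = -177)
1/(y + j) = 1/(-177 + 4*I*√417)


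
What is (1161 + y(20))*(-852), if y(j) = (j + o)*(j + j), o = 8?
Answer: -1943412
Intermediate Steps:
y(j) = 2*j*(8 + j) (y(j) = (j + 8)*(j + j) = (8 + j)*(2*j) = 2*j*(8 + j))
(1161 + y(20))*(-852) = (1161 + 2*20*(8 + 20))*(-852) = (1161 + 2*20*28)*(-852) = (1161 + 1120)*(-852) = 2281*(-852) = -1943412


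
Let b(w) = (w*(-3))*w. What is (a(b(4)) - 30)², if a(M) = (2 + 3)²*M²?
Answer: 3314304900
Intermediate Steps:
b(w) = -3*w² (b(w) = (-3*w)*w = -3*w²)
a(M) = 25*M² (a(M) = 5²*M² = 25*M²)
(a(b(4)) - 30)² = (25*(-3*4²)² - 30)² = (25*(-3*16)² - 30)² = (25*(-48)² - 30)² = (25*2304 - 30)² = (57600 - 30)² = 57570² = 3314304900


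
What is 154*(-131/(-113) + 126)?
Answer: 2212826/113 ≈ 19583.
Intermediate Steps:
154*(-131/(-113) + 126) = 154*(-131*(-1/113) + 126) = 154*(131/113 + 126) = 154*(14369/113) = 2212826/113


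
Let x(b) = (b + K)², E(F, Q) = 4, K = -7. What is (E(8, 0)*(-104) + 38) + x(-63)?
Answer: 4522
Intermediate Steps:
x(b) = (-7 + b)² (x(b) = (b - 7)² = (-7 + b)²)
(E(8, 0)*(-104) + 38) + x(-63) = (4*(-104) + 38) + (-7 - 63)² = (-416 + 38) + (-70)² = -378 + 4900 = 4522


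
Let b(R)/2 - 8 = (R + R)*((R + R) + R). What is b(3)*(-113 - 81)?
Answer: -24056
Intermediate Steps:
b(R) = 16 + 12*R² (b(R) = 16 + 2*((R + R)*((R + R) + R)) = 16 + 2*((2*R)*(2*R + R)) = 16 + 2*((2*R)*(3*R)) = 16 + 2*(6*R²) = 16 + 12*R²)
b(3)*(-113 - 81) = (16 + 12*3²)*(-113 - 81) = (16 + 12*9)*(-194) = (16 + 108)*(-194) = 124*(-194) = -24056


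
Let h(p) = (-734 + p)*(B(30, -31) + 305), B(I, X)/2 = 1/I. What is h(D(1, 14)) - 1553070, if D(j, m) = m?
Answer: -1772718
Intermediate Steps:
B(I, X) = 2/I
h(p) = -3358784/15 + 4576*p/15 (h(p) = (-734 + p)*(2/30 + 305) = (-734 + p)*(2*(1/30) + 305) = (-734 + p)*(1/15 + 305) = (-734 + p)*(4576/15) = -3358784/15 + 4576*p/15)
h(D(1, 14)) - 1553070 = (-3358784/15 + (4576/15)*14) - 1553070 = (-3358784/15 + 64064/15) - 1553070 = -219648 - 1553070 = -1772718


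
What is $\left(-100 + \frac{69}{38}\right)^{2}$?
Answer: $\frac{13920361}{1444} \approx 9640.1$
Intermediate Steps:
$\left(-100 + \frac{69}{38}\right)^{2} = \left(- \frac{3731}{38}\right)^{2} = \frac{13920361}{1444}$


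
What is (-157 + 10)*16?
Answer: -2352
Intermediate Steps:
(-157 + 10)*16 = -147*16 = -2352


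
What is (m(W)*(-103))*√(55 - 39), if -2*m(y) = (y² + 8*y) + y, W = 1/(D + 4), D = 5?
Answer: 16892/81 ≈ 208.54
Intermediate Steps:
W = ⅑ (W = 1/(5 + 4) = 1/9 = ⅑ ≈ 0.11111)
m(y) = -9*y/2 - y²/2 (m(y) = -((y² + 8*y) + y)/2 = -(y² + 9*y)/2 = -9*y/2 - y²/2)
(m(W)*(-103))*√(55 - 39) = (-½*⅑*(9 + ⅑)*(-103))*√(55 - 39) = (-½*⅑*82/9*(-103))*√16 = -41/81*(-103)*4 = (4223/81)*4 = 16892/81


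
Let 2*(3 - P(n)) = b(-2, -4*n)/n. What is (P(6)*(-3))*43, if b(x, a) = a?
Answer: -645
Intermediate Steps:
P(n) = 5 (P(n) = 3 - (-4*n)/(2*n) = 3 - ½*(-4) = 3 + 2 = 5)
(P(6)*(-3))*43 = (5*(-3))*43 = -15*43 = -645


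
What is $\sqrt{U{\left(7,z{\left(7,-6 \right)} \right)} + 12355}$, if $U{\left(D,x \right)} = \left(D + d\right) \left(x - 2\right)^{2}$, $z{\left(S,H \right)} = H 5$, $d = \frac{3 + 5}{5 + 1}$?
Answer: $\frac{\sqrt{187995}}{3} \approx 144.53$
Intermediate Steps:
$d = \frac{4}{3}$ ($d = \frac{8}{6} = 8 \cdot \frac{1}{6} = \frac{4}{3} \approx 1.3333$)
$z{\left(S,H \right)} = 5 H$
$U{\left(D,x \right)} = \left(-2 + x\right)^{2} \left(\frac{4}{3} + D\right)$ ($U{\left(D,x \right)} = \left(D + \frac{4}{3}\right) \left(x - 2\right)^{2} = \left(\frac{4}{3} + D\right) \left(-2 + x\right)^{2} = \left(-2 + x\right)^{2} \left(\frac{4}{3} + D\right)$)
$\sqrt{U{\left(7,z{\left(7,-6 \right)} \right)} + 12355} = \sqrt{\left(-2 + 5 \left(-6\right)\right)^{2} \left(\frac{4}{3} + 7\right) + 12355} = \sqrt{\left(-2 - 30\right)^{2} \cdot \frac{25}{3} + 12355} = \sqrt{\left(-32\right)^{2} \cdot \frac{25}{3} + 12355} = \sqrt{1024 \cdot \frac{25}{3} + 12355} = \sqrt{\frac{25600}{3} + 12355} = \sqrt{\frac{62665}{3}} = \frac{\sqrt{187995}}{3}$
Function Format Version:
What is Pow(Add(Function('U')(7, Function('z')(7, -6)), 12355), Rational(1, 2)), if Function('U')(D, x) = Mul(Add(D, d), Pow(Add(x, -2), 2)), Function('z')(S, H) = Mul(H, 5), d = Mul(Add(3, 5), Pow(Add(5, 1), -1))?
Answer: Mul(Rational(1, 3), Pow(187995, Rational(1, 2))) ≈ 144.53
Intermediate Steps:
d = Rational(4, 3) (d = Mul(8, Pow(6, -1)) = Mul(8, Rational(1, 6)) = Rational(4, 3) ≈ 1.3333)
Function('z')(S, H) = Mul(5, H)
Function('U')(D, x) = Mul(Pow(Add(-2, x), 2), Add(Rational(4, 3), D)) (Function('U')(D, x) = Mul(Add(D, Rational(4, 3)), Pow(Add(x, -2), 2)) = Mul(Add(Rational(4, 3), D), Pow(Add(-2, x), 2)) = Mul(Pow(Add(-2, x), 2), Add(Rational(4, 3), D)))
Pow(Add(Function('U')(7, Function('z')(7, -6)), 12355), Rational(1, 2)) = Pow(Add(Mul(Pow(Add(-2, Mul(5, -6)), 2), Add(Rational(4, 3), 7)), 12355), Rational(1, 2)) = Pow(Add(Mul(Pow(Add(-2, -30), 2), Rational(25, 3)), 12355), Rational(1, 2)) = Pow(Add(Mul(Pow(-32, 2), Rational(25, 3)), 12355), Rational(1, 2)) = Pow(Add(Mul(1024, Rational(25, 3)), 12355), Rational(1, 2)) = Pow(Add(Rational(25600, 3), 12355), Rational(1, 2)) = Pow(Rational(62665, 3), Rational(1, 2)) = Mul(Rational(1, 3), Pow(187995, Rational(1, 2)))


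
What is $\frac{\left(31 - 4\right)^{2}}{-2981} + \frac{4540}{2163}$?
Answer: $\frac{11956913}{6447903} \approx 1.8544$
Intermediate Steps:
$\frac{\left(31 - 4\right)^{2}}{-2981} + \frac{4540}{2163} = 27^{2} \left(- \frac{1}{2981}\right) + 4540 \cdot \frac{1}{2163} = 729 \left(- \frac{1}{2981}\right) + \frac{4540}{2163} = - \frac{729}{2981} + \frac{4540}{2163} = \frac{11956913}{6447903}$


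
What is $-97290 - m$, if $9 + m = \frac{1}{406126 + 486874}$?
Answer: $- \frac{86871933001}{893000} \approx -97281.0$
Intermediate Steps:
$m = - \frac{8036999}{893000}$ ($m = -9 + \frac{1}{406126 + 486874} = -9 + \frac{1}{893000} = - \frac{8036999}{893000} \approx -9.0$)
$-97290 - m = -97290 - - \frac{8036999}{893000} = -97290 + \frac{8036999}{893000} = - \frac{86871933001}{893000}$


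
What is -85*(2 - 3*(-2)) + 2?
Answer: -678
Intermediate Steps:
-85*(2 - 3*(-2)) + 2 = -85*(2 + 6) + 2 = -85*8 + 2 = -680 + 2 = -678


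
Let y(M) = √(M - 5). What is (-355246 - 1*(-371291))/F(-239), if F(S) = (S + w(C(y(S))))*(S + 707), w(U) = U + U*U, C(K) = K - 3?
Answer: 16045*I/(468*(-477*I + 10*√61)) ≈ -0.069998 + 0.011461*I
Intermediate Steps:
y(M) = √(-5 + M)
C(K) = -3 + K
w(U) = U + U²
F(S) = (707 + S)*(S + (-3 + √(-5 + S))*(-2 + √(-5 + S))) (F(S) = (S + (-3 + √(-5 + S))*(1 + (-3 + √(-5 + S))))*(S + 707) = (S + (-3 + √(-5 + S))*(-2 + √(-5 + S)))*(707 + S) = (707 + S)*(S + (-3 + √(-5 + S))*(-2 + √(-5 + S))))
(-355246 - 1*(-371291))/F(-239) = (-355246 - 1*(-371291))/(707 - 3535*√(-5 - 239) + 2*(-239)² + 1415*(-239) - 5*(-239)*√(-5 - 239)) = (-355246 + 371291)/(707 - 7070*I*√61 + 2*57121 - 338185 - 5*(-239)*√(-244)) = 16045/(707 - 7070*I*√61 + 114242 - 338185 - 5*(-239)*2*I*√61) = 16045/(707 - 7070*I*√61 + 114242 - 338185 + 2390*I*√61) = 16045/(-223236 - 4680*I*√61)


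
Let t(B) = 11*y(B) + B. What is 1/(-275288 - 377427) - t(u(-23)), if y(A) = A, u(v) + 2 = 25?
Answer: -180149341/652715 ≈ -276.00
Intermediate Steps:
u(v) = 23 (u(v) = -2 + 25 = 23)
t(B) = 12*B (t(B) = 11*B + B = 12*B)
1/(-275288 - 377427) - t(u(-23)) = 1/(-275288 - 377427) - 12*23 = 1/(-652715) - 1*276 = -1/652715 - 276 = -180149341/652715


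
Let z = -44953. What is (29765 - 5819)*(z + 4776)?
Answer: -962078442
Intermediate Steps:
(29765 - 5819)*(z + 4776) = (29765 - 5819)*(-44953 + 4776) = 23946*(-40177) = -962078442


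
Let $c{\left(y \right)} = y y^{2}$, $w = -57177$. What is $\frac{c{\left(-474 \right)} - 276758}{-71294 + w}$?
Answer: $\frac{106773182}{128471} \approx 831.11$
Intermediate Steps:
$c{\left(y \right)} = y^{3}$
$\frac{c{\left(-474 \right)} - 276758}{-71294 + w} = \frac{\left(-474\right)^{3} - 276758}{-71294 - 57177} = \frac{-106496424 - 276758}{-128471} = \left(-106773182\right) \left(- \frac{1}{128471}\right) = \frac{106773182}{128471}$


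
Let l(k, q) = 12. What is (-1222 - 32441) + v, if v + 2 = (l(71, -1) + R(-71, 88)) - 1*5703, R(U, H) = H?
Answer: -39268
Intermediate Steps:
v = -5605 (v = -2 + ((12 + 88) - 1*5703) = -2 + (100 - 5703) = -2 - 5603 = -5605)
(-1222 - 32441) + v = (-1222 - 32441) - 5605 = -33663 - 5605 = -39268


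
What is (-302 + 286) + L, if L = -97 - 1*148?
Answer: -261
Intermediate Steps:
L = -245 (L = -97 - 148 = -245)
(-302 + 286) + L = (-302 + 286) - 245 = -16 - 245 = -261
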